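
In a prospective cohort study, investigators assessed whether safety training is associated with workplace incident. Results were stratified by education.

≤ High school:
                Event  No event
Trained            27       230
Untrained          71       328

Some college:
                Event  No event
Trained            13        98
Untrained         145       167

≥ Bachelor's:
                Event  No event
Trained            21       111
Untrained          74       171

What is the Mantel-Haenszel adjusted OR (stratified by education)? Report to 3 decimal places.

OR_MH = Σ(aᵢdᵢ/nᵢ) / Σ(bᵢcᵢ/nᵢ), where nᵢ is the stratum total.
Stratum 1 (≤ High school): n = 656; a·d/n = 27·328/656 = 13.5000; b·c/n = 230·71/656 = 24.8933
Stratum 2 (Some college): n = 423; a·d/n = 13·167/423 = 5.1324; b·c/n = 98·145/423 = 33.5934
Stratum 3 (≥ Bachelor's): n = 377; a·d/n = 21·171/377 = 9.5252; b·c/n = 111·74/377 = 21.7878
OR_MH = (13.5000 + 5.1324 + 9.5252) / (24.8933 + 33.5934 + 21.7878) = 28.1576 / 80.2745 = 0.35077

0.351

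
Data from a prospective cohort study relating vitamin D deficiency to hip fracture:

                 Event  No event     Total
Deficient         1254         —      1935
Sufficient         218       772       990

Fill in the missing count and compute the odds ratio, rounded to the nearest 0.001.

6.521

The missing cell is in the exposed row: 1935 − 1254 = 681.
So a = 1254, b = 681, c = 218, d = 772.
OR = (a·d)/(b·c) = (1254 × 772) / (681 × 218) = 968088 / 148458 = 6.52096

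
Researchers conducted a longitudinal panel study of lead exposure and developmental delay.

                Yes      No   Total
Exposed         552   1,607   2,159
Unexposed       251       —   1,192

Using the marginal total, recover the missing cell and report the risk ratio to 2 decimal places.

1.21

The missing cell is in the unexposed row: 1192 − 251 = 941.
So a = 552, b = 1607, c = 251, d = 941.
RR = [a/(a+b)] / [c/(c+d)] = (552/2159) / (251/1192) = 0.25567/0.21057 = 1.21420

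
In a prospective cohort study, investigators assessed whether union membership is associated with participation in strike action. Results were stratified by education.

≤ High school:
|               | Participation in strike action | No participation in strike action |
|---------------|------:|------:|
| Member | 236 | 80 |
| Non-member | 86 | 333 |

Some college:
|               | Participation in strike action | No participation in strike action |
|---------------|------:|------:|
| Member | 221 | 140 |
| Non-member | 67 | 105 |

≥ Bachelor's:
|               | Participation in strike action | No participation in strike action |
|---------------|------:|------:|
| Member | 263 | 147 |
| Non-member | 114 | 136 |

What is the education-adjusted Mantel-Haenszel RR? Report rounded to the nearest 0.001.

1.994

RR_MH = Σ(aᵢ·n₀ᵢ/nᵢ) / Σ(cᵢ·n₁ᵢ/nᵢ), with n₁ᵢ = aᵢ+bᵢ (exposed), n₀ᵢ = cᵢ+dᵢ (unexposed), nᵢ = n₁ᵢ+n₀ᵢ.
Stratum 1 (≤ High school): n₁ = 316, n₀ = 419, n = 735; a·n₀/n = 236·419/735 = 134.5361; c·n₁/n = 86·316/735 = 36.9741
Stratum 2 (Some college): n₁ = 361, n₀ = 172, n = 533; a·n₀/n = 221·172/533 = 71.3171; c·n₁/n = 67·361/533 = 45.3790
Stratum 3 (≥ Bachelor's): n₁ = 410, n₀ = 250, n = 660; a·n₀/n = 263·250/660 = 99.6212; c·n₁/n = 114·410/660 = 70.8182
RR_MH = (134.5361 + 71.3171 + 99.6212) / (36.9741 + 45.3790 + 70.8182) = 305.4743 / 153.1713 = 1.99433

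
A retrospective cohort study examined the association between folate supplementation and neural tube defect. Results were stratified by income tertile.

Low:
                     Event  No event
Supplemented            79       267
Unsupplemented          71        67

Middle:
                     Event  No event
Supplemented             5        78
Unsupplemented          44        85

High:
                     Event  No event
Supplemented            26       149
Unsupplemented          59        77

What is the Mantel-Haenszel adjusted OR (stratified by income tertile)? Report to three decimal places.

0.232

OR_MH = Σ(aᵢdᵢ/nᵢ) / Σ(bᵢcᵢ/nᵢ), where nᵢ is the stratum total.
Stratum 1 (Low): n = 484; a·d/n = 79·67/484 = 10.9360; b·c/n = 267·71/484 = 39.1674
Stratum 2 (Middle): n = 212; a·d/n = 5·85/212 = 2.0047; b·c/n = 78·44/212 = 16.1887
Stratum 3 (High): n = 311; a·d/n = 26·77/311 = 6.4373; b·c/n = 149·59/311 = 28.2669
OR_MH = (10.9360 + 2.0047 + 6.4373) / (39.1674 + 16.1887 + 28.2669) = 19.3780 / 83.6229 = 0.23173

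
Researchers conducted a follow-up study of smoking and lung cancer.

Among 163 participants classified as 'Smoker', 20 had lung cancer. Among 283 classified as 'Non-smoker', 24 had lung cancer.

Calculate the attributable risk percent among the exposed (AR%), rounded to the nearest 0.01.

30.88

From the description: a = 20, b = 143, c = 24, d = 259.
Risk in exposed = 20/163 = 0.12270; risk in unexposed = 24/283 = 0.08481.
RR = 0.12270/0.08481 = 1.44683
AR% = (RR − 1)/RR × 100 = (1.44683 − 1)/1.44683 × 100 = 30.8834%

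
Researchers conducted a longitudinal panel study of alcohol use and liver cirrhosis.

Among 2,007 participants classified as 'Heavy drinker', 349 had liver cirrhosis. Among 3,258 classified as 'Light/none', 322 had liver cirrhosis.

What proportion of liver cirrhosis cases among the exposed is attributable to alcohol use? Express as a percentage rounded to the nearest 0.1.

43.2

From the description: a = 349, b = 1658, c = 322, d = 2936.
Risk in exposed = 349/2007 = 0.17389; risk in unexposed = 322/3258 = 0.09883.
RR = 0.17389/0.09883 = 1.75944
AR% = (RR − 1)/RR × 100 = (1.75944 − 1)/1.75944 × 100 = 43.1636%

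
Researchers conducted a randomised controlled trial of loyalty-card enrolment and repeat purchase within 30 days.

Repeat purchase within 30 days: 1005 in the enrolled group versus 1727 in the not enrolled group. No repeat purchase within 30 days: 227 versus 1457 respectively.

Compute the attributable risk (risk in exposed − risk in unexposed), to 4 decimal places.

From the description: a = 1005, b = 227, c = 1727, d = 1457.
Risk in exposed = 1005/1232 = 0.815747; risk in unexposed = 1727/3184 = 0.542399.
Risk difference = 0.815747 − 0.542399 = 0.273347

0.2733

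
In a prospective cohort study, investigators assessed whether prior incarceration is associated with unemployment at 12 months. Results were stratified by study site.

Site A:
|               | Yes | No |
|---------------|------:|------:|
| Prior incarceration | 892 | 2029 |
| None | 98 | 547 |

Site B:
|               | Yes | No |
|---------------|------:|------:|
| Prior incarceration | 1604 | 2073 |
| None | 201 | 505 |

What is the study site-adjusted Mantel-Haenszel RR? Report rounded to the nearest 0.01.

RR_MH = Σ(aᵢ·n₀ᵢ/nᵢ) / Σ(cᵢ·n₁ᵢ/nᵢ), with n₁ᵢ = aᵢ+bᵢ (exposed), n₀ᵢ = cᵢ+dᵢ (unexposed), nᵢ = n₁ᵢ+n₀ᵢ.
Stratum 1 (Site A): n₁ = 2921, n₀ = 645, n = 3566; a·n₀/n = 892·645/3566 = 161.3404; c·n₁/n = 98·2921/3566 = 80.2743
Stratum 2 (Site B): n₁ = 3677, n₀ = 706, n = 4383; a·n₀/n = 1604·706/4383 = 258.3673; c·n₁/n = 201·3677/4383 = 168.6235
RR_MH = (161.3404 + 258.3673) / (80.2743 + 168.6235) = 419.7078 / 248.8978 = 1.68627

1.69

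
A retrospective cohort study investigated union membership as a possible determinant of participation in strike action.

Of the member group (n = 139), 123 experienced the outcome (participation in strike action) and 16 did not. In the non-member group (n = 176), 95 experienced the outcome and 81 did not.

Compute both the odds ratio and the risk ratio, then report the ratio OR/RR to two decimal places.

From the description: a = 123, b = 16, c = 95, d = 81.
OR = (123·81)/(16·95) = 9963/1520 = 6.55461
Risk in exposed = 123/139 = 0.88489; risk in unexposed = 95/176 = 0.53977; RR = 1.63938
OR/RR = 6.55461 / 1.63938 = 3.99822
The outcome is not rare, so the OR lies further from 1 than the RR.

4.00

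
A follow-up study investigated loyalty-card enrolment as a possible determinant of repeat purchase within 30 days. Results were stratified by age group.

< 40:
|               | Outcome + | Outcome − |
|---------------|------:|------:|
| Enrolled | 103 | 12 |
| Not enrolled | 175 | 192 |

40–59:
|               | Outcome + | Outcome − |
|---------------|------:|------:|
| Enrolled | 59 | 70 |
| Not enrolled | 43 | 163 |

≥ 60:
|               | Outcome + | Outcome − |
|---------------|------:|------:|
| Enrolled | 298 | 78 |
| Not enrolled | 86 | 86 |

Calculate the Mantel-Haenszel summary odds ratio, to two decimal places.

4.55

OR_MH = Σ(aᵢdᵢ/nᵢ) / Σ(bᵢcᵢ/nᵢ), where nᵢ is the stratum total.
Stratum 1 (< 40): n = 482; a·d/n = 103·192/482 = 41.0290; b·c/n = 12·175/482 = 4.3568
Stratum 2 (40–59): n = 335; a·d/n = 59·163/335 = 28.7075; b·c/n = 70·43/335 = 8.9851
Stratum 3 (≥ 60): n = 548; a·d/n = 298·86/548 = 46.7664; b·c/n = 78·86/548 = 12.2409
OR_MH = (41.0290 + 28.7075 + 46.7664) / (4.3568 + 8.9851 + 12.2409) = 116.5029 / 25.5828 = 4.55396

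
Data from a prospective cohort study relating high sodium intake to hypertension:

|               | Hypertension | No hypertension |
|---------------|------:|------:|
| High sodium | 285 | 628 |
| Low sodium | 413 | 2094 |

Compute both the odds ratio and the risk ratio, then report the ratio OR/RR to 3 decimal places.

Cells: a = 285, b = 628, c = 413, d = 2094.
OR = (285·2094)/(628·413) = 596790/259364 = 2.30097
Risk in exposed = 285/913 = 0.31216; risk in unexposed = 413/2507 = 0.16474; RR = 1.89487
OR/RR = 2.30097 / 1.89487 = 1.21432
The outcome is not rare, so the OR lies further from 1 than the RR.

1.214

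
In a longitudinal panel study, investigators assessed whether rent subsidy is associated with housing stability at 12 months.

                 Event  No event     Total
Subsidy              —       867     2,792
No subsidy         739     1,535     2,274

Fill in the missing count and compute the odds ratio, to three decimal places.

4.612

The missing cell is in the exposed row: 2792 − 867 = 1925.
So a = 1925, b = 867, c = 739, d = 1535.
OR = (a·d)/(b·c) = (1925 × 1535) / (867 × 739) = 2954875 / 640713 = 4.61185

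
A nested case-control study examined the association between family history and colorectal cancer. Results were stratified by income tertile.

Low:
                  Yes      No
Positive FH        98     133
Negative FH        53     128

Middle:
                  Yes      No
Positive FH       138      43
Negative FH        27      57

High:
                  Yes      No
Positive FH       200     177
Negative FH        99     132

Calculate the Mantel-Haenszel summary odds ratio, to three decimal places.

OR_MH = Σ(aᵢdᵢ/nᵢ) / Σ(bᵢcᵢ/nᵢ), where nᵢ is the stratum total.
Stratum 1 (Low): n = 412; a·d/n = 98·128/412 = 30.4466; b·c/n = 133·53/412 = 17.1092
Stratum 2 (Middle): n = 265; a·d/n = 138·57/265 = 29.6830; b·c/n = 43·27/265 = 4.3811
Stratum 3 (High): n = 608; a·d/n = 200·132/608 = 43.4211; b·c/n = 177·99/608 = 28.8207
OR_MH = (30.4466 + 29.6830 + 43.4211) / (17.1092 + 4.3811 + 28.8207) = 103.5507 / 50.3111 = 2.05821

2.058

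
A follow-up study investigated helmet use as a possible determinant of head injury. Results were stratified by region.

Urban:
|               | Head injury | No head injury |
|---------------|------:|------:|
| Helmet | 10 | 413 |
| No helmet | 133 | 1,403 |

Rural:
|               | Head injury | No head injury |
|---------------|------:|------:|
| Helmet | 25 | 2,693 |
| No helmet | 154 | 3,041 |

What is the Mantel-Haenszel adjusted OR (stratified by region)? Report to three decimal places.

OR_MH = Σ(aᵢdᵢ/nᵢ) / Σ(bᵢcᵢ/nᵢ), where nᵢ is the stratum total.
Stratum 1 (Urban): n = 1959; a·d/n = 10·1403/1959 = 7.1618; b·c/n = 413·133/1959 = 28.0393
Stratum 2 (Rural): n = 5913; a·d/n = 25·3041/5913 = 12.8573; b·c/n = 2693·154/5913 = 70.1373
OR_MH = (7.1618 + 12.8573) / (28.0393 + 70.1373) = 20.0191 / 98.1766 = 0.20391

0.204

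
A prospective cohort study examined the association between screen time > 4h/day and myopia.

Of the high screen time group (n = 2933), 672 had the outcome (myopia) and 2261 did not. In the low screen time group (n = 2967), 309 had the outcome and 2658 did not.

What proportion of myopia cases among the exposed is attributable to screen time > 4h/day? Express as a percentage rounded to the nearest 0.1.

From the description: a = 672, b = 2261, c = 309, d = 2658.
Risk in exposed = 672/2933 = 0.22912; risk in unexposed = 309/2967 = 0.10415.
RR = 0.22912/0.10415 = 2.19997
AR% = (RR − 1)/RR × 100 = (2.19997 − 1)/2.19997 × 100 = 54.5448%

54.5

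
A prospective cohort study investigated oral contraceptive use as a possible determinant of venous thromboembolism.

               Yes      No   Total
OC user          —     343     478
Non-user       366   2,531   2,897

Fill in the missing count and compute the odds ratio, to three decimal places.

2.722

The missing cell is in the exposed row: 478 − 343 = 135.
So a = 135, b = 343, c = 366, d = 2531.
OR = (a·d)/(b·c) = (135 × 2531) / (343 × 366) = 341685 / 125538 = 2.72177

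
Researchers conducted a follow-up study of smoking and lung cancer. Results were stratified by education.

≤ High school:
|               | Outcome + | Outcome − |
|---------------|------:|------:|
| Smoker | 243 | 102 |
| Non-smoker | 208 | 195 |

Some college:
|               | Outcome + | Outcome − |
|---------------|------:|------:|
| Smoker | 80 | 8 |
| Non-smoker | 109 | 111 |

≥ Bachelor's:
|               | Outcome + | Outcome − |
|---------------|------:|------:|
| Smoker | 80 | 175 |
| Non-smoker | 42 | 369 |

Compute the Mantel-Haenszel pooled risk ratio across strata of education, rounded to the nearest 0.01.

RR_MH = Σ(aᵢ·n₀ᵢ/nᵢ) / Σ(cᵢ·n₁ᵢ/nᵢ), with n₁ᵢ = aᵢ+bᵢ (exposed), n₀ᵢ = cᵢ+dᵢ (unexposed), nᵢ = n₁ᵢ+n₀ᵢ.
Stratum 1 (≤ High school): n₁ = 345, n₀ = 403, n = 748; a·n₀/n = 243·403/748 = 130.9211; c·n₁/n = 208·345/748 = 95.9358
Stratum 2 (Some college): n₁ = 88, n₀ = 220, n = 308; a·n₀/n = 80·220/308 = 57.1429; c·n₁/n = 109·88/308 = 31.1429
Stratum 3 (≥ Bachelor's): n₁ = 255, n₀ = 411, n = 666; a·n₀/n = 80·411/666 = 49.3694; c·n₁/n = 42·255/666 = 16.0811
RR_MH = (130.9211 + 57.1429 + 49.3694) / (95.9358 + 31.1429 + 16.0811) = 237.4333 / 143.1598 = 1.65852

1.66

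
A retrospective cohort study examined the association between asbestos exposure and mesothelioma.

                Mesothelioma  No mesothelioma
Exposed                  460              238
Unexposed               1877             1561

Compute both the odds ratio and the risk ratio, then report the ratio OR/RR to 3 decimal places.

Cells: a = 460, b = 238, c = 1877, d = 1561.
OR = (460·1561)/(238·1877) = 718060/446726 = 1.60738
Risk in exposed = 460/698 = 0.65903; risk in unexposed = 1877/3438 = 0.54596; RR = 1.20710
OR/RR = 1.60738 / 1.20710 = 1.33161
The outcome is not rare, so the OR lies further from 1 than the RR.

1.332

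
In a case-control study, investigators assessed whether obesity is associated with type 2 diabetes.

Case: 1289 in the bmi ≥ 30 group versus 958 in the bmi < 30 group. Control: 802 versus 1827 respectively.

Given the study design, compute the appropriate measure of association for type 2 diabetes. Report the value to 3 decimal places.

3.065

From the description: a = 1289, b = 802, c = 958, d = 1827.
This is a case-control study: participants were sampled on outcome status, so risks in the source population cannot be estimated directly — relative risk is not valid here. The odds ratio is the appropriate measure.
OR = (a·d)/(b·c) = (1289 × 1827) / (802 × 958) = 2355003 / 768316 = 3.06515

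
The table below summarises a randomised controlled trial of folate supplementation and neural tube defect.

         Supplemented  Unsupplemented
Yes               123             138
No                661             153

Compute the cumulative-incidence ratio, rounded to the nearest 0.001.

Reading the table with exposure as columns: a = 123 (Supplemented, case), b = 661 (Supplemented, non-case), c = 138 (Unsupplemented, case), d = 153.
Risk in exposed = 123/784 = 0.15689; risk in unexposed = 138/291 = 0.47423.
RR = 0.15689 / 0.47423 = 0.33083
The risk is 67% lower among the exposed than among the unexposed.

0.331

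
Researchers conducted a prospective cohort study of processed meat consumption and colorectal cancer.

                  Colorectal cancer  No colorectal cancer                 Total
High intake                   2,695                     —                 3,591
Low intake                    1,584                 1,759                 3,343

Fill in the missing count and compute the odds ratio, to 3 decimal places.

The missing cell is in the exposed row: 3591 − 2695 = 896.
So a = 2695, b = 896, c = 1584, d = 1759.
OR = (a·d)/(b·c) = (2695 × 1759) / (896 × 1584) = 4740505 / 1419264 = 3.34012

3.340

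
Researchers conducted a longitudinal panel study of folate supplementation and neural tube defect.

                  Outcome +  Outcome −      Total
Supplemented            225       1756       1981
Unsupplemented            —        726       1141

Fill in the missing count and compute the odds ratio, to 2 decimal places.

0.22

The missing cell is in the unexposed row: 1141 − 726 = 415.
So a = 225, b = 1756, c = 415, d = 726.
OR = (a·d)/(b·c) = (225 × 726) / (1756 × 415) = 163350 / 728740 = 0.22415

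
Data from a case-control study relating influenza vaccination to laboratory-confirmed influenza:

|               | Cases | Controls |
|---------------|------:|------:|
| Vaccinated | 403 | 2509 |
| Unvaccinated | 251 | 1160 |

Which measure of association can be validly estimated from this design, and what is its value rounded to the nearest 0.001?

Cells: a = 403, b = 2509, c = 251, d = 1160.
This is a case-control study: participants were sampled on outcome status, so risks in the source population cannot be estimated directly — relative risk is not valid here. The odds ratio is the appropriate measure.
OR = (a·d)/(b·c) = (403 × 1160) / (2509 × 251) = 467480 / 629759 = 0.74232

0.742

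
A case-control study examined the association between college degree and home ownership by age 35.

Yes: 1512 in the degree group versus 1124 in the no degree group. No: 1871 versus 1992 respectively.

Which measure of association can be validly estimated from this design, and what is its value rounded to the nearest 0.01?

From the description: a = 1512, b = 1871, c = 1124, d = 1992.
This is a case-control study: participants were sampled on outcome status, so risks in the source population cannot be estimated directly — relative risk is not valid here. The odds ratio is the appropriate measure.
OR = (a·d)/(b·c) = (1512 × 1992) / (1871 × 1124) = 3011904 / 2103004 = 1.43219

1.43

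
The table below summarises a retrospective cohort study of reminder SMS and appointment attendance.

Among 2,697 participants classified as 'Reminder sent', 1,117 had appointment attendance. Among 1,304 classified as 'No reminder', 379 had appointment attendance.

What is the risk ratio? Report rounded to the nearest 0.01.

1.42

From the description: a = 1117, b = 1580, c = 379, d = 925.
Risk in exposed = 1117/2697 = 0.41416; risk in unexposed = 379/1304 = 0.29064.
RR = 0.41416 / 0.29064 = 1.42499
The risk among the exposed is 1.42 times that among the unexposed.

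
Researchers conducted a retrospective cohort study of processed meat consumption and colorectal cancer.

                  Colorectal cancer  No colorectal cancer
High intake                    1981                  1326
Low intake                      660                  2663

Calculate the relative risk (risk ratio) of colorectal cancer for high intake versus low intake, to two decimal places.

3.02

Cells: a = 1981, b = 1326, c = 660, d = 2663.
Risk in exposed = 1981/3307 = 0.59903; risk in unexposed = 660/3323 = 0.19862.
RR = 0.59903 / 0.19862 = 3.01604
The risk among the exposed is 3.02 times that among the unexposed.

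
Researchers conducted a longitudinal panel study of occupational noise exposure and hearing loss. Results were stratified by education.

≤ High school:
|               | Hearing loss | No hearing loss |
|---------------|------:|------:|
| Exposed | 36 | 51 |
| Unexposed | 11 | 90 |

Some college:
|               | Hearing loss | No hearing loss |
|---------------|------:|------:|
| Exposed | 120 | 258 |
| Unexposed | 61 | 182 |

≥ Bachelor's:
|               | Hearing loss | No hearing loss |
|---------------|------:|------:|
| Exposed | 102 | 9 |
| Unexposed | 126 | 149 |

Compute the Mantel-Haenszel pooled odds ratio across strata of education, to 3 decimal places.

OR_MH = Σ(aᵢdᵢ/nᵢ) / Σ(bᵢcᵢ/nᵢ), where nᵢ is the stratum total.
Stratum 1 (≤ High school): n = 188; a·d/n = 36·90/188 = 17.2340; b·c/n = 51·11/188 = 2.9840
Stratum 2 (Some college): n = 621; a·d/n = 120·182/621 = 35.1691; b·c/n = 258·61/621 = 25.3430
Stratum 3 (≥ Bachelor's): n = 386; a·d/n = 102·149/386 = 39.3731; b·c/n = 9·126/386 = 2.9378
OR_MH = (17.2340 + 35.1691 + 39.3731) / (2.9840 + 25.3430 + 2.9378) = 91.7762 / 31.2649 = 2.93544

2.935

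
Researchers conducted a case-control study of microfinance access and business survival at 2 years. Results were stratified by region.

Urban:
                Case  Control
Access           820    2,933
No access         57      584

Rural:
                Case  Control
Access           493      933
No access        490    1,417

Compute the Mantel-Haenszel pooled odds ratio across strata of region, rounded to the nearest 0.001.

OR_MH = Σ(aᵢdᵢ/nᵢ) / Σ(bᵢcᵢ/nᵢ), where nᵢ is the stratum total.
Stratum 1 (Urban): n = 4394; a·d/n = 820·584/4394 = 108.9850; b·c/n = 2933·57/4394 = 38.0476
Stratum 2 (Rural): n = 3333; a·d/n = 493·1417/3333 = 209.5953; b·c/n = 933·490/3333 = 137.1647
OR_MH = (108.9850 + 209.5953) / (38.0476 + 137.1647) = 318.5802 / 175.2123 = 1.81825

1.818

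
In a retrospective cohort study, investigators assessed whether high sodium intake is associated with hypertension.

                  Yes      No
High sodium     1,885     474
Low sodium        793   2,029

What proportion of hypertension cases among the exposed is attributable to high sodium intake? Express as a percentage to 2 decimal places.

64.83

Cells: a = 1885, b = 474, c = 793, d = 2029.
Risk in exposed = 1885/2359 = 0.79907; risk in unexposed = 793/2822 = 0.28101.
RR = 0.79907/0.28101 = 2.84359
AR% = (RR − 1)/RR × 100 = (2.84359 − 1)/2.84359 × 100 = 64.8332%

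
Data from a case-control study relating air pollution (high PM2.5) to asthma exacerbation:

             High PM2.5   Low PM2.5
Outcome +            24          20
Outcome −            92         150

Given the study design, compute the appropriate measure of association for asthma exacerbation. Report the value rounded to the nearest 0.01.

Reading the table with exposure as columns: a = 24 (High PM2.5, case), b = 92 (High PM2.5, non-case), c = 20 (Low PM2.5, case), d = 150.
This is a case-control study: participants were sampled on outcome status, so risks in the source population cannot be estimated directly — relative risk is not valid here. The odds ratio is the appropriate measure.
OR = (a·d)/(b·c) = (24 × 150) / (92 × 20) = 3600 / 1840 = 1.95652

1.96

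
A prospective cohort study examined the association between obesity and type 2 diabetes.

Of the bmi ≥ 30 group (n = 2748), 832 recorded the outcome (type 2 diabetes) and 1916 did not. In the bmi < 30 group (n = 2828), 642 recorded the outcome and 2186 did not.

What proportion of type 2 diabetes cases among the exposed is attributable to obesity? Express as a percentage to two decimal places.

25.02

From the description: a = 832, b = 1916, c = 642, d = 2186.
Risk in exposed = 832/2748 = 0.30277; risk in unexposed = 642/2828 = 0.22702.
RR = 0.30277/0.22702 = 1.33368
AR% = (RR − 1)/RR × 100 = (1.33368 − 1)/1.33368 × 100 = 25.0194%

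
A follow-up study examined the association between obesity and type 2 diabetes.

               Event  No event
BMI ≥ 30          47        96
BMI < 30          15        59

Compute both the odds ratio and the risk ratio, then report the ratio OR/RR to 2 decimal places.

1.19

Cells: a = 47, b = 96, c = 15, d = 59.
OR = (47·59)/(96·15) = 2773/1440 = 1.92569
Risk in exposed = 47/143 = 0.32867; risk in unexposed = 15/74 = 0.20270; RR = 1.62145
OR/RR = 1.92569 / 1.62145 = 1.18764
The outcome is not rare, so the OR lies further from 1 than the RR.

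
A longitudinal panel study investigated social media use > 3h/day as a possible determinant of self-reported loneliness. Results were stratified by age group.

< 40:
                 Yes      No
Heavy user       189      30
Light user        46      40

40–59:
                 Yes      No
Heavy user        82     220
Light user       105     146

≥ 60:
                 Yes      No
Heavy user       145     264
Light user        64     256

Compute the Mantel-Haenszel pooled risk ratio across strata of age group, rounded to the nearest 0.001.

1.221

RR_MH = Σ(aᵢ·n₀ᵢ/nᵢ) / Σ(cᵢ·n₁ᵢ/nᵢ), with n₁ᵢ = aᵢ+bᵢ (exposed), n₀ᵢ = cᵢ+dᵢ (unexposed), nᵢ = n₁ᵢ+n₀ᵢ.
Stratum 1 (< 40): n₁ = 219, n₀ = 86, n = 305; a·n₀/n = 189·86/305 = 53.2918; c·n₁/n = 46·219/305 = 33.0295
Stratum 2 (40–59): n₁ = 302, n₀ = 251, n = 553; a·n₀/n = 82·251/553 = 37.2188; c·n₁/n = 105·302/553 = 57.3418
Stratum 3 (≥ 60): n₁ = 409, n₀ = 320, n = 729; a·n₀/n = 145·320/729 = 63.6488; c·n₁/n = 64·409/729 = 35.9067
RR_MH = (53.2918 + 37.2188 + 63.6488) / (33.0295 + 57.3418 + 35.9067) = 154.1594 / 126.2780 = 1.22079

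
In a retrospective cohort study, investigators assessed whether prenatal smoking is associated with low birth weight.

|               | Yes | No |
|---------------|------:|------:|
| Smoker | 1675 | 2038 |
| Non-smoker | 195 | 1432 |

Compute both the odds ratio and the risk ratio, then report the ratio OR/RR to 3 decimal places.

1.604

Cells: a = 1675, b = 2038, c = 195, d = 1432.
OR = (1675·1432)/(2038·195) = 2398600/397410 = 6.03558
Risk in exposed = 1675/3713 = 0.45112; risk in unexposed = 195/1627 = 0.11985; RR = 3.76394
OR/RR = 6.03558 / 3.76394 = 1.60353
The outcome is not rare, so the OR lies further from 1 than the RR.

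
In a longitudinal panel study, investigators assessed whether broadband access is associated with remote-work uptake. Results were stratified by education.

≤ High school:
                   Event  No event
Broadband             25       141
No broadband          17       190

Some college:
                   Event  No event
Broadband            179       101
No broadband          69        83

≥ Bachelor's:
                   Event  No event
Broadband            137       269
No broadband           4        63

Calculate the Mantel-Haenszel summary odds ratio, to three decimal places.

OR_MH = Σ(aᵢdᵢ/nᵢ) / Σ(bᵢcᵢ/nᵢ), where nᵢ is the stratum total.
Stratum 1 (≤ High school): n = 373; a·d/n = 25·190/373 = 12.7346; b·c/n = 141·17/373 = 6.4263
Stratum 2 (Some college): n = 432; a·d/n = 179·83/432 = 34.3912; b·c/n = 101·69/432 = 16.1319
Stratum 3 (≥ Bachelor's): n = 473; a·d/n = 137·63/473 = 18.2474; b·c/n = 269·4/473 = 2.2748
OR_MH = (12.7346 + 34.3912 + 18.2474) / (6.4263 + 16.1319 + 2.2748) = 65.3731 / 24.8331 = 2.63250

2.633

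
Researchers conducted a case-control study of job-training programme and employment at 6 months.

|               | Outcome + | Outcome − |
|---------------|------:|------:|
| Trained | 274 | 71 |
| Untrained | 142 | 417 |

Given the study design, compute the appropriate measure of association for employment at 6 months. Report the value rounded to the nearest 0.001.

Cells: a = 274, b = 71, c = 142, d = 417.
This is a case-control study: participants were sampled on outcome status, so risks in the source population cannot be estimated directly — relative risk is not valid here. The odds ratio is the appropriate measure.
OR = (a·d)/(b·c) = (274 × 417) / (71 × 142) = 114258 / 10082 = 11.33287

11.333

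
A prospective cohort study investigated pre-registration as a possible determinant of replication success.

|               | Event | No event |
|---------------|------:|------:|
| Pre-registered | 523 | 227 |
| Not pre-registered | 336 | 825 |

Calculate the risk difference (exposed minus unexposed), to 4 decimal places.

0.4079

Cells: a = 523, b = 227, c = 336, d = 825.
Risk in exposed = 523/750 = 0.697333; risk in unexposed = 336/1161 = 0.289406.
Risk difference = 0.697333 − 0.289406 = 0.407928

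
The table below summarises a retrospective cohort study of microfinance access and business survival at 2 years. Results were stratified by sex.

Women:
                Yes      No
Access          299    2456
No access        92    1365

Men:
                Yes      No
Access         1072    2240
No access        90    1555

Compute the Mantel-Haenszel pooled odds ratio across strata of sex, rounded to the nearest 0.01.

OR_MH = Σ(aᵢdᵢ/nᵢ) / Σ(bᵢcᵢ/nᵢ), where nᵢ is the stratum total.
Stratum 1 (Women): n = 4212; a·d/n = 299·1365/4212 = 96.8981; b·c/n = 2456·92/4212 = 53.6448
Stratum 2 (Men): n = 4957; a·d/n = 1072·1555/4957 = 336.2840; b·c/n = 2240·90/4957 = 40.6698
OR_MH = (96.8981 + 336.2840) / (53.6448 + 40.6698) = 433.1822 / 94.3146 = 4.59295

4.59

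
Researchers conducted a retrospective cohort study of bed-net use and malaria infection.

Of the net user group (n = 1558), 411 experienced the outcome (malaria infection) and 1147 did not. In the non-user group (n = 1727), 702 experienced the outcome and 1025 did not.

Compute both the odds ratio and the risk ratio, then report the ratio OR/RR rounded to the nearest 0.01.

From the description: a = 411, b = 1147, c = 702, d = 1025.
OR = (411·1025)/(1147·702) = 421275/805194 = 0.52320
Risk in exposed = 411/1558 = 0.26380; risk in unexposed = 702/1727 = 0.40649; RR = 0.64898
OR/RR = 0.52320 / 0.64898 = 0.80619
The outcome is not rare, so the OR lies further from 1 than the RR.

0.81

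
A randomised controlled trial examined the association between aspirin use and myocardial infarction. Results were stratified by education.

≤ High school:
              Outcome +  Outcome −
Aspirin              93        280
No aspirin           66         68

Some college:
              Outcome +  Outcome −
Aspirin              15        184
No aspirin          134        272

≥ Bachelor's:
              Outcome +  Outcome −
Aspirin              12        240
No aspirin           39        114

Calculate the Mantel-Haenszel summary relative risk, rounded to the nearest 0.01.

RR_MH = Σ(aᵢ·n₀ᵢ/nᵢ) / Σ(cᵢ·n₁ᵢ/nᵢ), with n₁ᵢ = aᵢ+bᵢ (exposed), n₀ᵢ = cᵢ+dᵢ (unexposed), nᵢ = n₁ᵢ+n₀ᵢ.
Stratum 1 (≤ High school): n₁ = 373, n₀ = 134, n = 507; a·n₀/n = 93·134/507 = 24.5799; c·n₁/n = 66·373/507 = 48.5562
Stratum 2 (Some college): n₁ = 199, n₀ = 406, n = 605; a·n₀/n = 15·406/605 = 10.0661; c·n₁/n = 134·199/605 = 44.0760
Stratum 3 (≥ Bachelor's): n₁ = 252, n₀ = 153, n = 405; a·n₀/n = 12·153/405 = 4.5333; c·n₁/n = 39·252/405 = 24.2667
RR_MH = (24.5799 + 10.0661 + 4.5333) / (48.5562 + 44.0760 + 24.2667) = 39.1793 / 116.8989 = 0.33516

0.34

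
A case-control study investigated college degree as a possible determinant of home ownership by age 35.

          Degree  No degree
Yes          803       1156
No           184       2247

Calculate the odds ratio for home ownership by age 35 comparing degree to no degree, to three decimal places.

Reading the table with exposure as columns: a = 803 (Degree, case), b = 184 (Degree, non-case), c = 1156 (No degree, case), d = 2247.
OR = (a·d)/(b·c) = (803 × 2247) / (184 × 1156) = 1804341 / 212704 = 8.48287
The odds of home ownership by age 35 are about 8.48 times as high in the degree group.

8.483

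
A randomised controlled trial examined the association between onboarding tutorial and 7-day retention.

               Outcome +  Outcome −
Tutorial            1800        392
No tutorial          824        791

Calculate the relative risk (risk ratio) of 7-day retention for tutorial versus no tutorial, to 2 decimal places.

1.61

Cells: a = 1800, b = 392, c = 824, d = 791.
Risk in exposed = 1800/2192 = 0.82117; risk in unexposed = 824/1615 = 0.51022.
RR = 0.82117 / 0.51022 = 1.60945
The risk among the exposed is 1.61 times that among the unexposed.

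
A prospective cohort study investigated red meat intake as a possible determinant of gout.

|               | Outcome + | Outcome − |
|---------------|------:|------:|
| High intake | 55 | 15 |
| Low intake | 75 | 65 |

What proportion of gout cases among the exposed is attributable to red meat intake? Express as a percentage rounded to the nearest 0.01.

31.82

Cells: a = 55, b = 15, c = 75, d = 65.
Risk in exposed = 55/70 = 0.78571; risk in unexposed = 75/140 = 0.53571.
RR = 0.78571/0.53571 = 1.46667
AR% = (RR − 1)/RR × 100 = (1.46667 − 1)/1.46667 × 100 = 31.8182%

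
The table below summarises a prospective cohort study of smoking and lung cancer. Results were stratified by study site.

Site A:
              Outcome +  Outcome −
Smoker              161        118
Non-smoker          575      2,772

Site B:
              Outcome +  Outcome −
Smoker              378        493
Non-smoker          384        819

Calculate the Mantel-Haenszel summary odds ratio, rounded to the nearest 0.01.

OR_MH = Σ(aᵢdᵢ/nᵢ) / Σ(bᵢcᵢ/nᵢ), where nᵢ is the stratum total.
Stratum 1 (Site A): n = 3626; a·d/n = 161·2772/3626 = 123.0811; b·c/n = 118·575/3626 = 18.7121
Stratum 2 (Site B): n = 2074; a·d/n = 378·819/2074 = 149.2681; b·c/n = 493·384/2074 = 91.2787
OR_MH = (123.0811 + 149.2681) / (18.7121 + 91.2787) = 272.3492 / 109.9908 = 2.47611

2.48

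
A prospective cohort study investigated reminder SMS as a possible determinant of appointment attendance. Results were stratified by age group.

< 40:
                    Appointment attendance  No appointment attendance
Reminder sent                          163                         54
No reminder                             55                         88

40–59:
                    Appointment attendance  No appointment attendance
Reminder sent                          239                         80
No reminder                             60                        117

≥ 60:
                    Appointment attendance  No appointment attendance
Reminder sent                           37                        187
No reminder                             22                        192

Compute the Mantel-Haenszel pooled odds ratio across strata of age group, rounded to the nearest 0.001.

OR_MH = Σ(aᵢdᵢ/nᵢ) / Σ(bᵢcᵢ/nᵢ), where nᵢ is the stratum total.
Stratum 1 (< 40): n = 360; a·d/n = 163·88/360 = 39.8444; b·c/n = 54·55/360 = 8.2500
Stratum 2 (40–59): n = 496; a·d/n = 239·117/496 = 56.3770; b·c/n = 80·60/496 = 9.6774
Stratum 3 (≥ 60): n = 438; a·d/n = 37·192/438 = 16.2192; b·c/n = 187·22/438 = 9.3927
OR_MH = (39.8444 + 56.3770 + 16.2192) / (8.2500 + 9.6774 + 9.3927) = 112.4406 / 27.3201 = 4.11567

4.116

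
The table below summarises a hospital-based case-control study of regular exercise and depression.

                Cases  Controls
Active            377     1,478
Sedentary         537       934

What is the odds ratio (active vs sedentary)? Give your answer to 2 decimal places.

0.44

Cells: a = 377, b = 1478, c = 537, d = 934.
OR = (a·d)/(b·c) = (377 × 934) / (1478 × 537) = 352118 / 793686 = 0.44365
Exposure is associated with lower odds of depression (OR = 0.44 < 1).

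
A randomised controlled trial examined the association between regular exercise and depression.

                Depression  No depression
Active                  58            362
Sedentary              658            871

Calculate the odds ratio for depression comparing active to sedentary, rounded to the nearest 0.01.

Cells: a = 58, b = 362, c = 658, d = 871.
OR = (a·d)/(b·c) = (58 × 871) / (362 × 658) = 50518 / 238196 = 0.21209
Exposure is associated with lower odds of depression (OR = 0.21 < 1).

0.21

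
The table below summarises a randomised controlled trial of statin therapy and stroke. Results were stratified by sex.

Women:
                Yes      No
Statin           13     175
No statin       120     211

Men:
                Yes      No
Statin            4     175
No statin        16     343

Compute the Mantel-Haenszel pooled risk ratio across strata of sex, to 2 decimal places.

0.22

RR_MH = Σ(aᵢ·n₀ᵢ/nᵢ) / Σ(cᵢ·n₁ᵢ/nᵢ), with n₁ᵢ = aᵢ+bᵢ (exposed), n₀ᵢ = cᵢ+dᵢ (unexposed), nᵢ = n₁ᵢ+n₀ᵢ.
Stratum 1 (Women): n₁ = 188, n₀ = 331, n = 519; a·n₀/n = 13·331/519 = 8.2909; c·n₁/n = 120·188/519 = 43.4682
Stratum 2 (Men): n₁ = 179, n₀ = 359, n = 538; a·n₀/n = 4·359/538 = 2.6691; c·n₁/n = 16·179/538 = 5.3234
RR_MH = (8.2909 + 2.6691) / (43.4682 + 5.3234) = 10.9601 / 48.7916 = 0.22463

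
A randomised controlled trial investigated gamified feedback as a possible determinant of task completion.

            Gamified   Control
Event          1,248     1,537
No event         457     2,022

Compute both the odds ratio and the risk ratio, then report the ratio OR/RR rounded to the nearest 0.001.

2.120

Reading the table with exposure as columns: a = 1248 (Gamified, case), b = 457 (Gamified, non-case), c = 1537 (Control, case), d = 2022.
OR = (1248·2022)/(457·1537) = 2523456/702409 = 3.59257
Risk in exposed = 1248/1705 = 0.73196; risk in unexposed = 1537/3559 = 0.43186; RR = 1.69490
OR/RR = 3.59257 / 1.69490 = 2.11964
The outcome is not rare, so the OR lies further from 1 than the RR.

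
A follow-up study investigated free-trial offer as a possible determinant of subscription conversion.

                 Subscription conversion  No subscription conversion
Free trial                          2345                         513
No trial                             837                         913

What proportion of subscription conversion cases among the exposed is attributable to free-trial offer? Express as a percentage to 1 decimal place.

Cells: a = 2345, b = 513, c = 837, d = 913.
Risk in exposed = 2345/2858 = 0.82050; risk in unexposed = 837/1750 = 0.47829.
RR = 0.82050/0.47829 = 1.71551
AR% = (RR − 1)/RR × 100 = (1.71551 − 1)/1.71551 × 100 = 41.7083%

41.7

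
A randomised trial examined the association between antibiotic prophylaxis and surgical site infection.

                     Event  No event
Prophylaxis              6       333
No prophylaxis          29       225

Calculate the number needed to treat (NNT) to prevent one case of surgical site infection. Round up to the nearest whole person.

11

Risk in treated group = 6/339 = 0.01770; risk in control = 29/254 = 0.11417.
Absolute risk reduction = 0.11417 − 0.01770 = 0.09647
NNT = 1 / ARR = 1 / 0.09647 = 10.365 → round up → 11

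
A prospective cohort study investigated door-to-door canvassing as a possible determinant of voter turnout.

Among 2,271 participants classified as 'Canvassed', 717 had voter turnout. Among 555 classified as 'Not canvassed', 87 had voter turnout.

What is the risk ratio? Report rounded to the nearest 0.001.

2.014

From the description: a = 717, b = 1554, c = 87, d = 468.
Risk in exposed = 717/2271 = 0.31572; risk in unexposed = 87/555 = 0.15676.
RR = 0.31572 / 0.15676 = 2.01408
The risk among the exposed is 2.01 times that among the unexposed.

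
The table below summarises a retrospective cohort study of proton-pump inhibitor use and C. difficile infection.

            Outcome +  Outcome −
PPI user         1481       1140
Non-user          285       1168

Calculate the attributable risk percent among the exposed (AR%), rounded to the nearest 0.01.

Cells: a = 1481, b = 1140, c = 285, d = 1168.
Risk in exposed = 1481/2621 = 0.56505; risk in unexposed = 285/1453 = 0.19615.
RR = 0.56505/0.19615 = 2.88077
AR% = (RR − 1)/RR × 100 = (2.88077 − 1)/2.88077 × 100 = 65.2871%

65.29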